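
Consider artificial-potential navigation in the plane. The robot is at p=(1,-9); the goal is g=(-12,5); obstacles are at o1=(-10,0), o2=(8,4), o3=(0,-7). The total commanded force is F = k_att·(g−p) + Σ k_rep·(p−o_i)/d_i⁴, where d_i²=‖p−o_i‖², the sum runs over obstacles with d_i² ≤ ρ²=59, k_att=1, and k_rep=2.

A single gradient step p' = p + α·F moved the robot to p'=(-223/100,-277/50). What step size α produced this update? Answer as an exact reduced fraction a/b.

α = 1/4

F_att = 1·(g−p) = 1·(-13,14) = (-13.0000,14.0000)
o1: d²=202 > ρ²=59 → inactive
o2: d²=218 > ρ²=59 → inactive
o3: d²=5 ≤ ρ²=59; F_rep = 2·(1,-2)/5² = (0.0800,-0.1600)
F = F_att + ΣF_rep = (-12.9200,13.8400)
Δp = p'−p = (-3.2300,3.4600); α = Δx/Fx = (-323/100) / (-323/25) = 1/4
check: Δy/Fy = (173/50) / (346/25) = 1/4 ✓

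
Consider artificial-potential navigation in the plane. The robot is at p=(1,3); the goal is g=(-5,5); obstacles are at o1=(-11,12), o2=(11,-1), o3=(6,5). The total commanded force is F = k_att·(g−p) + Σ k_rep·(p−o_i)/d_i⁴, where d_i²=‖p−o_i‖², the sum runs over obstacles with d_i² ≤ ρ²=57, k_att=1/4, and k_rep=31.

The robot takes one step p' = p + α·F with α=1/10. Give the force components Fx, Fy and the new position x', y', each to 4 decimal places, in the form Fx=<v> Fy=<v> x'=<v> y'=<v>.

F_att = 1/4·(g−p) = 1/4·(-6,2) = (-1.5000,0.5000)
o1: d²=225 > ρ²=57 → inactive
o2: d²=116 > ρ²=57 → inactive
o3: d²=29 ≤ ρ²=57; F_rep = 31·(-5,-2)/29² = (-0.1843,-0.0737)
F = F_att + ΣF_rep = (-1.6843,0.4263)
p' = p + 1/10·F = (0.8316,3.0426)

Fx=-1.6843 Fy=0.4263 x'=0.8316 y'=3.0426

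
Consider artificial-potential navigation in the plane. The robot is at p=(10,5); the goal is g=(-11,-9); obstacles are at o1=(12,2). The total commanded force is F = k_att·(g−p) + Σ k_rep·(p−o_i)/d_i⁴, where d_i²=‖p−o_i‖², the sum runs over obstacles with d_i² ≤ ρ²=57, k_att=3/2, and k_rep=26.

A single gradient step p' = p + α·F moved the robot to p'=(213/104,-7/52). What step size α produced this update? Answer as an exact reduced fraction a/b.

F_att = 3/2·(g−p) = 3/2·(-21,-14) = (-31.5000,-21.0000)
o1: d²=13 ≤ ρ²=57; F_rep = 26·(-2,3)/13² = (-0.3077,0.4615)
F = F_att + ΣF_rep = (-31.8077,-20.5385)
Δp = p'−p = (-7.9519,-5.1346); α = Δx/Fx = (-827/104) / (-827/26) = 1/4
check: Δy/Fy = (-267/52) / (-267/13) = 1/4 ✓

α = 1/4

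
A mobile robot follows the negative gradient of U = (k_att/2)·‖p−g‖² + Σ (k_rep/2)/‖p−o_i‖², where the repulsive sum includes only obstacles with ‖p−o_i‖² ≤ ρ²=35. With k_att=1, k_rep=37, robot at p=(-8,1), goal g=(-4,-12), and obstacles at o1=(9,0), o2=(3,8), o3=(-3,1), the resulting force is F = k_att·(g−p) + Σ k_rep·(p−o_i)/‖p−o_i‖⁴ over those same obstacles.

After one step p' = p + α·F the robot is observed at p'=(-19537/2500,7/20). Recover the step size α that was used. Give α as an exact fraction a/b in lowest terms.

F_att = 1·(g−p) = 1·(4,-13) = (4.0000,-13.0000)
o1: d²=290 > ρ²=35 → inactive
o2: d²=170 > ρ²=35 → inactive
o3: d²=25 ≤ ρ²=35; F_rep = 37·(-5,0)/25² = (-0.2960,0.0000)
F = F_att + ΣF_rep = (3.7040,-13.0000)
Δp = p'−p = (0.1852,-0.6500); α = Δx/Fx = (463/2500) / (463/125) = 1/20
check: Δy/Fy = (-13/20) / (-13) = 1/20 ✓

α = 1/20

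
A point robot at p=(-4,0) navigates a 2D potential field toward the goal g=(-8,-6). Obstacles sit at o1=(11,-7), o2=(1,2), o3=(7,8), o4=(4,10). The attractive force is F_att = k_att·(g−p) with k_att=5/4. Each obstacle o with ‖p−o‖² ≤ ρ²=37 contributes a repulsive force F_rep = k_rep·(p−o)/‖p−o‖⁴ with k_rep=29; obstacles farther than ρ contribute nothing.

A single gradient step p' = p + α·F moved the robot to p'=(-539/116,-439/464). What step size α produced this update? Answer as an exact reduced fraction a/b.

F_att = 5/4·(g−p) = 5/4·(-4,-6) = (-5.0000,-7.5000)
o1: d²=274 > ρ²=37 → inactive
o2: d²=29 ≤ ρ²=37; F_rep = 29·(-5,-2)/29² = (-0.1724,-0.0690)
o3: d²=185 > ρ²=37 → inactive
o4: d²=164 > ρ²=37 → inactive
F = F_att + ΣF_rep = (-5.1724,-7.5690)
Δp = p'−p = (-0.6466,-0.9461); α = Δx/Fx = (-75/116) / (-150/29) = 1/8
check: Δy/Fy = (-439/464) / (-439/58) = 1/8 ✓

α = 1/8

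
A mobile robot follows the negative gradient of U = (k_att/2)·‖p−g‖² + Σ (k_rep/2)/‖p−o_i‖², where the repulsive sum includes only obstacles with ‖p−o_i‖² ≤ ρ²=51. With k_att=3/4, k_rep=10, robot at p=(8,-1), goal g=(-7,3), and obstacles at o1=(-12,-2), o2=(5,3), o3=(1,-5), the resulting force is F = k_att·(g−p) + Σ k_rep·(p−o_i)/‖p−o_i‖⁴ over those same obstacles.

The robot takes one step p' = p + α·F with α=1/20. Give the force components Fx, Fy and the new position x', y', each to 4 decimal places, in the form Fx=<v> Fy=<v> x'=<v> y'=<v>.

F_att = 3/4·(g−p) = 3/4·(-15,4) = (-11.2500,3.0000)
o1: d²=401 > ρ²=51 → inactive
o2: d²=25 ≤ ρ²=51; F_rep = 10·(3,-4)/25² = (0.0480,-0.0640)
o3: d²=65 > ρ²=51 → inactive
F = F_att + ΣF_rep = (-11.2020,2.9360)
p' = p + 1/20·F = (7.4399,-0.8532)

Fx=-11.2020 Fy=2.9360 x'=7.4399 y'=-0.8532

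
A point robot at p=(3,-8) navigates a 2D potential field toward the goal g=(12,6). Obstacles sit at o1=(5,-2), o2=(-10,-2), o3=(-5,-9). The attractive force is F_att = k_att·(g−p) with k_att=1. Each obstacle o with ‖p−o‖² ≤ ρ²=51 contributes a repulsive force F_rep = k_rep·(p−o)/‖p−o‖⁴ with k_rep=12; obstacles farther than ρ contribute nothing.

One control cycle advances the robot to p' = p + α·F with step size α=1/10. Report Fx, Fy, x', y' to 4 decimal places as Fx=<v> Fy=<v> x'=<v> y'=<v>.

Fx=8.9850 Fy=13.9550 x'=3.8985 y'=-6.6045

F_att = 1·(g−p) = 1·(9,14) = (9.0000,14.0000)
o1: d²=40 ≤ ρ²=51; F_rep = 12·(-2,-6)/40² = (-0.0150,-0.0450)
o2: d²=205 > ρ²=51 → inactive
o3: d²=65 > ρ²=51 → inactive
F = F_att + ΣF_rep = (8.9850,13.9550)
p' = p + 1/10·F = (3.8985,-6.6045)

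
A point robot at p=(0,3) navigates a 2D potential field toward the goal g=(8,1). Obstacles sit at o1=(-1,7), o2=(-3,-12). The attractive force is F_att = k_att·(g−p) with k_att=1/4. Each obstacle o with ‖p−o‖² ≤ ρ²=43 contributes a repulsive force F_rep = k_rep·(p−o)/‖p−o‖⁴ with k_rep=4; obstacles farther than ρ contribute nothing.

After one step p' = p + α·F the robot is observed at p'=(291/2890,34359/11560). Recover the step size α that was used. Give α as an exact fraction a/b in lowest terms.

F_att = 1/4·(g−p) = 1/4·(8,-2) = (2.0000,-0.5000)
o1: d²=17 ≤ ρ²=43; F_rep = 4·(1,-4)/17² = (0.0138,-0.0554)
o2: d²=234 > ρ²=43 → inactive
F = F_att + ΣF_rep = (2.0138,-0.5554)
Δp = p'−p = (0.1007,-0.0278); α = Δx/Fx = (291/2890) / (582/289) = 1/20
check: Δy/Fy = (-321/11560) / (-321/578) = 1/20 ✓

α = 1/20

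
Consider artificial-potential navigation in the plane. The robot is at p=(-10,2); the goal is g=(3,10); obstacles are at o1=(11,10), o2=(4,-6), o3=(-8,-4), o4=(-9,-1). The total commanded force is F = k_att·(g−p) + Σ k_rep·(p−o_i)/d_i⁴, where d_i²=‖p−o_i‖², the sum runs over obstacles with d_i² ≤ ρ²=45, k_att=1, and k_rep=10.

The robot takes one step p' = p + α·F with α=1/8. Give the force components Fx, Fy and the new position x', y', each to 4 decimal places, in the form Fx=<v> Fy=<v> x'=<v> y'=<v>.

F_att = 1·(g−p) = 1·(13,8) = (13.0000,8.0000)
o1: d²=505 > ρ²=45 → inactive
o2: d²=260 > ρ²=45 → inactive
o3: d²=40 ≤ ρ²=45; F_rep = 10·(-2,6)/40² = (-0.0125,0.0375)
o4: d²=10 ≤ ρ²=45; F_rep = 10·(-1,3)/10² = (-0.1000,0.3000)
F = F_att + ΣF_rep = (12.8875,8.3375)
p' = p + 1/8·F = (-8.3891,3.0422)

Fx=12.8875 Fy=8.3375 x'=-8.3891 y'=3.0422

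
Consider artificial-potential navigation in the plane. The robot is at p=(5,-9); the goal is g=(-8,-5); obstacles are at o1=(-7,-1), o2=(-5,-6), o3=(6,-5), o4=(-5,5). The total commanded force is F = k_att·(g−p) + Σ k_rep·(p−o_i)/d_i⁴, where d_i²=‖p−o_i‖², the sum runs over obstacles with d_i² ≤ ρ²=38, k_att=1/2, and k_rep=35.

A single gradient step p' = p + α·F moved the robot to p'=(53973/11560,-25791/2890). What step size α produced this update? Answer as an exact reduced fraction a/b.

F_att = 1/2·(g−p) = 1/2·(-13,4) = (-6.5000,2.0000)
o1: d²=208 > ρ²=38 → inactive
o2: d²=109 > ρ²=38 → inactive
o3: d²=17 ≤ ρ²=38; F_rep = 35·(-1,-4)/17² = (-0.1211,-0.4844)
o4: d²=296 > ρ²=38 → inactive
F = F_att + ΣF_rep = (-6.6211,1.5156)
Δp = p'−p = (-0.3311,0.0758); α = Δx/Fx = (-3827/11560) / (-3827/578) = 1/20
check: Δy/Fy = (219/2890) / (438/289) = 1/20 ✓

α = 1/20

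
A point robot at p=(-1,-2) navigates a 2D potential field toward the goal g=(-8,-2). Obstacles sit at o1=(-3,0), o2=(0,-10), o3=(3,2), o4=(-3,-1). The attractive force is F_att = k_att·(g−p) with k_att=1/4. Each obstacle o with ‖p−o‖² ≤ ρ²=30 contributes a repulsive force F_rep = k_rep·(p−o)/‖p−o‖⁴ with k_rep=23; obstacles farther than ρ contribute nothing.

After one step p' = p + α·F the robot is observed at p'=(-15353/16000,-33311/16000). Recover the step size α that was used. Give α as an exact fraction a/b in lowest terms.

α = 1/20

F_att = 1/4·(g−p) = 1/4·(-7,0) = (-1.7500,0.0000)
o1: d²=8 ≤ ρ²=30; F_rep = 23·(2,-2)/8² = (0.7188,-0.7188)
o2: d²=65 > ρ²=30 → inactive
o3: d²=32 > ρ²=30 → inactive
o4: d²=5 ≤ ρ²=30; F_rep = 23·(2,-1)/5² = (1.8400,-0.9200)
F = F_att + ΣF_rep = (0.8087,-1.6387)
Δp = p'−p = (0.0404,-0.0819); α = Δx/Fx = (647/16000) / (647/800) = 1/20
check: Δy/Fy = (-1311/16000) / (-1311/800) = 1/20 ✓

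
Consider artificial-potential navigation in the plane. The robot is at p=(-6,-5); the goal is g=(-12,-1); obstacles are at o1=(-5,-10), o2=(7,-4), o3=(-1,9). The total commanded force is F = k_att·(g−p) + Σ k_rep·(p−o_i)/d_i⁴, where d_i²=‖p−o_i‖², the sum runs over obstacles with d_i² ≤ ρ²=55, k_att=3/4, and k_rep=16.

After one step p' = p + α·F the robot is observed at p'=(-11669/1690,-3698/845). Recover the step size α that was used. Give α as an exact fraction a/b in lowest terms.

α = 1/5

F_att = 3/4·(g−p) = 3/4·(-6,4) = (-4.5000,3.0000)
o1: d²=26 ≤ ρ²=55; F_rep = 16·(-1,5)/26² = (-0.0237,0.1183)
o2: d²=170 > ρ²=55 → inactive
o3: d²=221 > ρ²=55 → inactive
F = F_att + ΣF_rep = (-4.5237,3.1183)
Δp = p'−p = (-0.9047,0.6237); α = Δx/Fx = (-1529/1690) / (-1529/338) = 1/5
check: Δy/Fy = (527/845) / (527/169) = 1/5 ✓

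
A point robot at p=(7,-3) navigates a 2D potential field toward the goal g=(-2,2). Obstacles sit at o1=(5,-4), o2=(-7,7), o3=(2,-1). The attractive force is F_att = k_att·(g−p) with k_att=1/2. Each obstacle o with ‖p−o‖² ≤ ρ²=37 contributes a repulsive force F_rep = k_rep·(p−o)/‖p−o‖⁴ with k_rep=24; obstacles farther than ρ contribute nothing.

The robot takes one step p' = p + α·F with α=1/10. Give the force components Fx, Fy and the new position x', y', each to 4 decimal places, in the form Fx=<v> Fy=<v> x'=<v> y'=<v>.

F_att = 1/2·(g−p) = 1/2·(-9,5) = (-4.5000,2.5000)
o1: d²=5 ≤ ρ²=37; F_rep = 24·(2,1)/5² = (1.9200,0.9600)
o2: d²=296 > ρ²=37 → inactive
o3: d²=29 ≤ ρ²=37; F_rep = 24·(5,-2)/29² = (0.1427,-0.0571)
F = F_att + ΣF_rep = (-2.4373,3.4029)
p' = p + 1/10·F = (6.7563,-2.6597)

Fx=-2.4373 Fy=3.4029 x'=6.7563 y'=-2.6597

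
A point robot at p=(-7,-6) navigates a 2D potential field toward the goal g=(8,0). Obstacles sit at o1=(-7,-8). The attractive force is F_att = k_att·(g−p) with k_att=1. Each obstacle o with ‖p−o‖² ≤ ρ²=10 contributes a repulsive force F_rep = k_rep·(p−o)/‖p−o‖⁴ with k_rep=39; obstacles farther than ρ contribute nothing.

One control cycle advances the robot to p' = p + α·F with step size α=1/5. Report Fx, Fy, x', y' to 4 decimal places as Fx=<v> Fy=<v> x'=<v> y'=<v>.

Fx=15.0000 Fy=10.8750 x'=-4.0000 y'=-3.8250

F_att = 1·(g−p) = 1·(15,6) = (15.0000,6.0000)
o1: d²=4 ≤ ρ²=10; F_rep = 39·(0,2)/4² = (0.0000,4.8750)
F = F_att + ΣF_rep = (15.0000,10.8750)
p' = p + 1/5·F = (-4.0000,-3.8250)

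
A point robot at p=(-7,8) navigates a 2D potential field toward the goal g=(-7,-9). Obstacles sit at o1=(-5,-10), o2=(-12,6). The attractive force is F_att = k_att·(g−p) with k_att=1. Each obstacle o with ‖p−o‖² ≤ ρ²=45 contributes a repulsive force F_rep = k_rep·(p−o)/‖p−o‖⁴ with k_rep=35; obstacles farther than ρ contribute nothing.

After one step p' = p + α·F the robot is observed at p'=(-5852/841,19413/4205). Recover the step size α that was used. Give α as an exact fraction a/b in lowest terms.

α = 1/5

F_att = 1·(g−p) = 1·(0,-17) = (0.0000,-17.0000)
o1: d²=328 > ρ²=45 → inactive
o2: d²=29 ≤ ρ²=45; F_rep = 35·(5,2)/29² = (0.2081,0.0832)
F = F_att + ΣF_rep = (0.2081,-16.9168)
Δp = p'−p = (0.0416,-3.3834); α = Δx/Fx = (35/841) / (175/841) = 1/5
check: Δy/Fy = (-14227/4205) / (-14227/841) = 1/5 ✓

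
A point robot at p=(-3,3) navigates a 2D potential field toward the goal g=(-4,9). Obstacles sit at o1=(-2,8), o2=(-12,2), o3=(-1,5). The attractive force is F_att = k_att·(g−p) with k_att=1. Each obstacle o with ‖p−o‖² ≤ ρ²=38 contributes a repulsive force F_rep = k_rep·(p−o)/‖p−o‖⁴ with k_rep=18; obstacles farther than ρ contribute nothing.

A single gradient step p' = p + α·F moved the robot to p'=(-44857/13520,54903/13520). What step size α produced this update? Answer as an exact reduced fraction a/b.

F_att = 1·(g−p) = 1·(-1,6) = (-1.0000,6.0000)
o1: d²=26 ≤ ρ²=38; F_rep = 18·(-1,-5)/26² = (-0.0266,-0.1331)
o2: d²=82 > ρ²=38 → inactive
o3: d²=8 ≤ ρ²=38; F_rep = 18·(-2,-2)/8² = (-0.5625,-0.5625)
F = F_att + ΣF_rep = (-1.5891,5.3044)
Δp = p'−p = (-0.3178,1.0609); α = Δx/Fx = (-4297/13520) / (-4297/2704) = 1/5
check: Δy/Fy = (14343/13520) / (14343/2704) = 1/5 ✓

α = 1/5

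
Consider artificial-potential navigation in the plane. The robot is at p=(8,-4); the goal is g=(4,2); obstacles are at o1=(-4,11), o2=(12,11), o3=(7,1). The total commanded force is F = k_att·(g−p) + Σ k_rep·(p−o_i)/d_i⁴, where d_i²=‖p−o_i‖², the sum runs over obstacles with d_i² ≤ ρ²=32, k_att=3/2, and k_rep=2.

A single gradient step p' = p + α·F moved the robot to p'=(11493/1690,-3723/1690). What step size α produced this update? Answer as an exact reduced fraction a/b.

α = 1/5

F_att = 3/2·(g−p) = 3/2·(-4,6) = (-6.0000,9.0000)
o1: d²=369 > ρ²=32 → inactive
o2: d²=241 > ρ²=32 → inactive
o3: d²=26 ≤ ρ²=32; F_rep = 2·(1,-5)/26² = (0.0030,-0.0148)
F = F_att + ΣF_rep = (-5.9970,8.9852)
Δp = p'−p = (-1.1994,1.7970); α = Δx/Fx = (-2027/1690) / (-2027/338) = 1/5
check: Δy/Fy = (3037/1690) / (3037/338) = 1/5 ✓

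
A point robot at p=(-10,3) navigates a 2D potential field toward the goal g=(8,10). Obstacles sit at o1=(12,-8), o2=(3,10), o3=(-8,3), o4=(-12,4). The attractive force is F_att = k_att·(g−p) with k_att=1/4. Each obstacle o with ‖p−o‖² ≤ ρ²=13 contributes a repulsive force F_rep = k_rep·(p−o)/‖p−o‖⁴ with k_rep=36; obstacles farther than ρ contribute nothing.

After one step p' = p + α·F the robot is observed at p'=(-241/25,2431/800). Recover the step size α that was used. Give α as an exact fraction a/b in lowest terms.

F_att = 1/4·(g−p) = 1/4·(18,7) = (4.5000,1.7500)
o1: d²=605 > ρ²=13 → inactive
o2: d²=218 > ρ²=13 → inactive
o3: d²=4 ≤ ρ²=13; F_rep = 36·(-2,0)/4² = (-4.5000,0.0000)
o4: d²=5 ≤ ρ²=13; F_rep = 36·(2,-1)/5² = (2.8800,-1.4400)
F = F_att + ΣF_rep = (2.8800,0.3100)
Δp = p'−p = (0.3600,0.0387); α = Δx/Fx = (9/25) / (72/25) = 1/8
check: Δy/Fy = (31/800) / (31/100) = 1/8 ✓

α = 1/8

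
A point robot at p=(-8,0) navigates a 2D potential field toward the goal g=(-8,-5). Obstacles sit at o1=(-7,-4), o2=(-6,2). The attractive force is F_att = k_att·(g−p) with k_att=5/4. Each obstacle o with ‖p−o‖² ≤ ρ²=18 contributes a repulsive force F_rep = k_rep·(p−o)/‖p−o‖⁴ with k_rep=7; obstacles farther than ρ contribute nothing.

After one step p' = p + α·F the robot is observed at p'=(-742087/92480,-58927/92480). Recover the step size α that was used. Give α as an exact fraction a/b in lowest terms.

α = 1/10

F_att = 5/4·(g−p) = 5/4·(0,-5) = (0.0000,-6.2500)
o1: d²=17 ≤ ρ²=18; F_rep = 7·(-1,4)/17² = (-0.0242,0.0969)
o2: d²=8 ≤ ρ²=18; F_rep = 7·(-2,-2)/8² = (-0.2188,-0.2188)
F = F_att + ΣF_rep = (-0.2430,-6.3719)
Δp = p'−p = (-0.0243,-0.6372); α = Δx/Fx = (-2247/92480) / (-2247/9248) = 1/10
check: Δy/Fy = (-58927/92480) / (-58927/9248) = 1/10 ✓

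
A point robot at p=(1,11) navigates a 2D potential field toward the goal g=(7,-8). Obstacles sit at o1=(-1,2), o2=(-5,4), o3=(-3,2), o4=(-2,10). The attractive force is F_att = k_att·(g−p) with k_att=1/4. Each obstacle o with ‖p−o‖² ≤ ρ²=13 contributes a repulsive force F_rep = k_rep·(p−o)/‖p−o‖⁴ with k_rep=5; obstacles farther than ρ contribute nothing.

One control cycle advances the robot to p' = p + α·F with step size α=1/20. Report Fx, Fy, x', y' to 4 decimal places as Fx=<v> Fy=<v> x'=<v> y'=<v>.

Fx=1.6500 Fy=-4.7000 x'=1.0825 y'=10.7650

F_att = 1/4·(g−p) = 1/4·(6,-19) = (1.5000,-4.7500)
o1: d²=85 > ρ²=13 → inactive
o2: d²=85 > ρ²=13 → inactive
o3: d²=97 > ρ²=13 → inactive
o4: d²=10 ≤ ρ²=13; F_rep = 5·(3,1)/10² = (0.1500,0.0500)
F = F_att + ΣF_rep = (1.6500,-4.7000)
p' = p + 1/20·F = (1.0825,10.7650)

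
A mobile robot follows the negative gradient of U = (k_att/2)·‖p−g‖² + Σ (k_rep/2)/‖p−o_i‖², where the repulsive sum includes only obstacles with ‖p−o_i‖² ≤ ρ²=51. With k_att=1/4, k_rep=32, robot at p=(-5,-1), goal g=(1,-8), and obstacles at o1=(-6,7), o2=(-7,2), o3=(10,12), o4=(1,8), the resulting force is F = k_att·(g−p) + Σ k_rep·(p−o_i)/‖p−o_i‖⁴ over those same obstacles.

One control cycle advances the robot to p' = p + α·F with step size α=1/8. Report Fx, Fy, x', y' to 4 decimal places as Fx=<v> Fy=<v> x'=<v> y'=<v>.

F_att = 1/4·(g−p) = 1/4·(6,-7) = (1.5000,-1.7500)
o1: d²=65 > ρ²=51 → inactive
o2: d²=13 ≤ ρ²=51; F_rep = 32·(2,-3)/13² = (0.3787,-0.5680)
o3: d²=394 > ρ²=51 → inactive
o4: d²=117 > ρ²=51 → inactive
F = F_att + ΣF_rep = (1.8787,-2.3180)
p' = p + 1/8·F = (-4.7652,-1.2898)

Fx=1.8787 Fy=-2.3180 x'=-4.7652 y'=-1.2898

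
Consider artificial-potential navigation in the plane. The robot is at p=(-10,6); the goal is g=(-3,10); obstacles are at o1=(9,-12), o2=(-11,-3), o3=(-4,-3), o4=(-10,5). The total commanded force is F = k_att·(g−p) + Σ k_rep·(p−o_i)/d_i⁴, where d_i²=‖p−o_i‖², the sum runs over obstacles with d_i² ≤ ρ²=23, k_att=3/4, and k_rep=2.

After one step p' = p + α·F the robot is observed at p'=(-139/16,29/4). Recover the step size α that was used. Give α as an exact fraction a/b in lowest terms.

α = 1/4

F_att = 3/4·(g−p) = 3/4·(7,4) = (5.2500,3.0000)
o1: d²=685 > ρ²=23 → inactive
o2: d²=82 > ρ²=23 → inactive
o3: d²=117 > ρ²=23 → inactive
o4: d²=1 ≤ ρ²=23; F_rep = 2·(0,1)/1² = (0.0000,2.0000)
F = F_att + ΣF_rep = (5.2500,5.0000)
Δp = p'−p = (1.3125,1.2500); α = Δx/Fx = (21/16) / (21/4) = 1/4
check: Δy/Fy = (5/4) / (5) = 1/4 ✓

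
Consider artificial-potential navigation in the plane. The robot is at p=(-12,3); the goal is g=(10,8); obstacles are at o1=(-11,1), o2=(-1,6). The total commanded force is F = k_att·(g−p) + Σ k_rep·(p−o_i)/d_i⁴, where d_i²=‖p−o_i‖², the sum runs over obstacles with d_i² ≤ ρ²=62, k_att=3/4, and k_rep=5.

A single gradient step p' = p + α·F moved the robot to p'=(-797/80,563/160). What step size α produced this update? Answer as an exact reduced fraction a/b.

α = 1/8

F_att = 3/4·(g−p) = 3/4·(22,5) = (16.5000,3.7500)
o1: d²=5 ≤ ρ²=62; F_rep = 5·(-1,2)/5² = (-0.2000,0.4000)
o2: d²=130 > ρ²=62 → inactive
F = F_att + ΣF_rep = (16.3000,4.1500)
Δp = p'−p = (2.0375,0.5188); α = Δx/Fx = (163/80) / (163/10) = 1/8
check: Δy/Fy = (83/160) / (83/20) = 1/8 ✓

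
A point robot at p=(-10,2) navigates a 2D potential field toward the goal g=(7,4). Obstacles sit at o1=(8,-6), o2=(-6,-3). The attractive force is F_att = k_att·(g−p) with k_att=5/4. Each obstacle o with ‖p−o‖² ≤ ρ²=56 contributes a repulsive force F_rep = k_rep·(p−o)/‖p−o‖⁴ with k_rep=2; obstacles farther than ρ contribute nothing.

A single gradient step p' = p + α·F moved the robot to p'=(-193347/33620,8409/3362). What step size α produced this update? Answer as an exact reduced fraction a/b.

α = 1/5

F_att = 5/4·(g−p) = 5/4·(17,2) = (21.2500,2.5000)
o1: d²=388 > ρ²=56 → inactive
o2: d²=41 ≤ ρ²=56; F_rep = 2·(-4,5)/41² = (-0.0048,0.0059)
F = F_att + ΣF_rep = (21.2452,2.5059)
Δp = p'−p = (4.2490,0.5012); α = Δx/Fx = (142853/33620) / (142853/6724) = 1/5
check: Δy/Fy = (1685/3362) / (8425/3362) = 1/5 ✓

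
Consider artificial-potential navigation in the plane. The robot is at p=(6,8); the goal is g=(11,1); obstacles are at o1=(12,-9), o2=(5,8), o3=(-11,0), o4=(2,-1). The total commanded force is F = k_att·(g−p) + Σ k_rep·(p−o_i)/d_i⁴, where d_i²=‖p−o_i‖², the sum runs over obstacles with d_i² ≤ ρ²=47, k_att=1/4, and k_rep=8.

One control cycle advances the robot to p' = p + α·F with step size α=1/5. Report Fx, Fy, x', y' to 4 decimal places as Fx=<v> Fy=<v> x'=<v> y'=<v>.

Fx=9.2500 Fy=-1.7500 x'=7.8500 y'=7.6500

F_att = 1/4·(g−p) = 1/4·(5,-7) = (1.2500,-1.7500)
o1: d²=325 > ρ²=47 → inactive
o2: d²=1 ≤ ρ²=47; F_rep = 8·(1,0)/1² = (8.0000,0.0000)
o3: d²=353 > ρ²=47 → inactive
o4: d²=97 > ρ²=47 → inactive
F = F_att + ΣF_rep = (9.2500,-1.7500)
p' = p + 1/5·F = (7.8500,7.6500)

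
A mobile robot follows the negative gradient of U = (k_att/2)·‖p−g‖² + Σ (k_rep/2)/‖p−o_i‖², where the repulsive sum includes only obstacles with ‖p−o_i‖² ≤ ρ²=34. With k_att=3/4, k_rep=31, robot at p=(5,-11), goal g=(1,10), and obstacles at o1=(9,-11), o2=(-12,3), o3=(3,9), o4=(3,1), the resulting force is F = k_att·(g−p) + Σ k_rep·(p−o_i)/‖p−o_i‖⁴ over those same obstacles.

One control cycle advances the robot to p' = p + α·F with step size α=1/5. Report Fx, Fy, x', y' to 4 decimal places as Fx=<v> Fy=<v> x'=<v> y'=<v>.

Fx=-3.4844 Fy=15.7500 x'=4.3031 y'=-7.8500

F_att = 3/4·(g−p) = 3/4·(-4,21) = (-3.0000,15.7500)
o1: d²=16 ≤ ρ²=34; F_rep = 31·(-4,0)/16² = (-0.4844,0.0000)
o2: d²=485 > ρ²=34 → inactive
o3: d²=404 > ρ²=34 → inactive
o4: d²=148 > ρ²=34 → inactive
F = F_att + ΣF_rep = (-3.4844,15.7500)
p' = p + 1/5·F = (4.3031,-7.8500)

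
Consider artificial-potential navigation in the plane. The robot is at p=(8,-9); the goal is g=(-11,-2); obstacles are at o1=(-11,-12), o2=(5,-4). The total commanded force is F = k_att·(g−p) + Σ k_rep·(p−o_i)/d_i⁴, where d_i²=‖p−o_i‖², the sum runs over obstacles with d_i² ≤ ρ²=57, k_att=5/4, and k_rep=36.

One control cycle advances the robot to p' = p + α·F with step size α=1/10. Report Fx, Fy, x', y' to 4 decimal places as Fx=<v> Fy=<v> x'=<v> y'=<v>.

Fx=-23.6566 Fy=8.5943 x'=5.6343 y'=-8.1406

F_att = 5/4·(g−p) = 5/4·(-19,7) = (-23.7500,8.7500)
o1: d²=370 > ρ²=57 → inactive
o2: d²=34 ≤ ρ²=57; F_rep = 36·(3,-5)/34² = (0.0934,-0.1557)
F = F_att + ΣF_rep = (-23.6566,8.5943)
p' = p + 1/10·F = (5.6343,-8.1406)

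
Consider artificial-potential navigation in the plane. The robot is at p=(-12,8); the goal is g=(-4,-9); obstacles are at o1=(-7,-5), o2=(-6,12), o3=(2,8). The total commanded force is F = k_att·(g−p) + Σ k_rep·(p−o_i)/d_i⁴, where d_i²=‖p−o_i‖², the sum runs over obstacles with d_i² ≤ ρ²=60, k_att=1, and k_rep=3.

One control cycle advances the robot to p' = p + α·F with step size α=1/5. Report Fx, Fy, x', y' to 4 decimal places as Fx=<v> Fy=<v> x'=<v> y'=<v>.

F_att = 1·(g−p) = 1·(8,-17) = (8.0000,-17.0000)
o1: d²=194 > ρ²=60 → inactive
o2: d²=52 ≤ ρ²=60; F_rep = 3·(-6,-4)/52² = (-0.0067,-0.0044)
o3: d²=196 > ρ²=60 → inactive
F = F_att + ΣF_rep = (7.9933,-17.0044)
p' = p + 1/5·F = (-10.4013,4.5991)

Fx=7.9933 Fy=-17.0044 x'=-10.4013 y'=4.5991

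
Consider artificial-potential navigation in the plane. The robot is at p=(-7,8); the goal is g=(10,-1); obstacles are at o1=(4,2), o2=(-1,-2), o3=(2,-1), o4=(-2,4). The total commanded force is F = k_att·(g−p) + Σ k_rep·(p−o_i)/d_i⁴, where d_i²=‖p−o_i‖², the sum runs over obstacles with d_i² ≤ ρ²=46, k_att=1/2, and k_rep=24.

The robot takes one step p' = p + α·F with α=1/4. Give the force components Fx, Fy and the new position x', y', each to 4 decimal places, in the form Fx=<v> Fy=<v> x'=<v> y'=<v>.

Fx=8.4286 Fy=-4.4429 x'=-4.8928 y'=6.8893

F_att = 1/2·(g−p) = 1/2·(17,-9) = (8.5000,-4.5000)
o1: d²=157 > ρ²=46 → inactive
o2: d²=136 > ρ²=46 → inactive
o3: d²=162 > ρ²=46 → inactive
o4: d²=41 ≤ ρ²=46; F_rep = 24·(-5,4)/41² = (-0.0714,0.0571)
F = F_att + ΣF_rep = (8.4286,-4.4429)
p' = p + 1/4·F = (-4.8928,6.8893)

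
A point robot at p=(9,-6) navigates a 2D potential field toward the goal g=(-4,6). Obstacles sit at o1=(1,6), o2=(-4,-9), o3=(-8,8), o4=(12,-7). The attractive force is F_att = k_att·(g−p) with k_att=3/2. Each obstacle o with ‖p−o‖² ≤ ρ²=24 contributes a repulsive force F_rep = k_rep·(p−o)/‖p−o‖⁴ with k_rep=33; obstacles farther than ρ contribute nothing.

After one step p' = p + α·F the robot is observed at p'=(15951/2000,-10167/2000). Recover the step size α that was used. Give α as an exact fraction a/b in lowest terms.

α = 1/20

F_att = 3/2·(g−p) = 3/2·(-13,12) = (-19.5000,18.0000)
o1: d²=208 > ρ²=24 → inactive
o2: d²=178 > ρ²=24 → inactive
o3: d²=485 > ρ²=24 → inactive
o4: d²=10 ≤ ρ²=24; F_rep = 33·(-3,1)/10² = (-0.9900,0.3300)
F = F_att + ΣF_rep = (-20.4900,18.3300)
Δp = p'−p = (-1.0245,0.9165); α = Δx/Fx = (-2049/2000) / (-2049/100) = 1/20
check: Δy/Fy = (1833/2000) / (1833/100) = 1/20 ✓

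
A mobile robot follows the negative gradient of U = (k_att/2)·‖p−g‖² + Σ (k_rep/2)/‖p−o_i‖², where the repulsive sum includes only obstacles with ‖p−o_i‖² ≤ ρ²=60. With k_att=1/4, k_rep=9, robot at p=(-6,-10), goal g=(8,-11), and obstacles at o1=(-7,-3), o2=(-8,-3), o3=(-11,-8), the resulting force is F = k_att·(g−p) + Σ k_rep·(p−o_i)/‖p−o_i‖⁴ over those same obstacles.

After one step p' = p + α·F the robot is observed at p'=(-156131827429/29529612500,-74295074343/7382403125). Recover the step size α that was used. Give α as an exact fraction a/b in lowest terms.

α = 1/5

F_att = 1/4·(g−p) = 1/4·(14,-1) = (3.5000,-0.2500)
o1: d²=50 ≤ ρ²=60; F_rep = 9·(1,-7)/50² = (0.0036,-0.0252)
o2: d²=53 ≤ ρ²=60; F_rep = 9·(2,-7)/53² = (0.0064,-0.0224)
o3: d²=29 ≤ ρ²=60; F_rep = 9·(5,-2)/29² = (0.0535,-0.0214)
F = F_att + ΣF_rep = (3.5635,-0.3190)
Δp = p'−p = (0.7127,-0.0638); α = Δx/Fx = (21045847571/29529612500) / (21045847571/5905922500) = 1/5
check: Δy/Fy = (-471043093/7382403125) / (-471043093/1476480625) = 1/5 ✓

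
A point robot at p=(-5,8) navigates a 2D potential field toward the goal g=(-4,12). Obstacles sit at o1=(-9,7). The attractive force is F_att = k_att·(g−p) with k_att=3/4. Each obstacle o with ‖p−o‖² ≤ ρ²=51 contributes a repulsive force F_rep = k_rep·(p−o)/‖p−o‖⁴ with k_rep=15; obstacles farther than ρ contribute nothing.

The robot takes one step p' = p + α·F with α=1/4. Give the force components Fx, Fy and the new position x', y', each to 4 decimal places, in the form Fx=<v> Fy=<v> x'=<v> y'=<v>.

Fx=0.9576 Fy=3.0519 x'=-4.7606 y'=8.7630

F_att = 3/4·(g−p) = 3/4·(1,4) = (0.7500,3.0000)
o1: d²=17 ≤ ρ²=51; F_rep = 15·(4,1)/17² = (0.2076,0.0519)
F = F_att + ΣF_rep = (0.9576,3.0519)
p' = p + 1/4·F = (-4.7606,8.7630)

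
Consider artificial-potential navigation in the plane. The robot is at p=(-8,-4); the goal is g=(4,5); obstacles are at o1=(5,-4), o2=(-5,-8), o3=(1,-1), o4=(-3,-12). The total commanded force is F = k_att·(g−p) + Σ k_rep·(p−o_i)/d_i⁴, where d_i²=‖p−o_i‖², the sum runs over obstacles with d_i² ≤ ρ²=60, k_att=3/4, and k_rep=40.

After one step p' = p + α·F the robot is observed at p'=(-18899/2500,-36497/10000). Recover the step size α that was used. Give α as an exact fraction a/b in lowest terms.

α = 1/20

F_att = 3/4·(g−p) = 3/4·(12,9) = (9.0000,6.7500)
o1: d²=169 > ρ²=60 → inactive
o2: d²=25 ≤ ρ²=60; F_rep = 40·(-3,4)/25² = (-0.1920,0.2560)
o3: d²=90 > ρ²=60 → inactive
o4: d²=89 > ρ²=60 → inactive
F = F_att + ΣF_rep = (8.8080,7.0060)
Δp = p'−p = (0.4404,0.3503); α = Δx/Fx = (1101/2500) / (1101/125) = 1/20
check: Δy/Fy = (3503/10000) / (3503/500) = 1/20 ✓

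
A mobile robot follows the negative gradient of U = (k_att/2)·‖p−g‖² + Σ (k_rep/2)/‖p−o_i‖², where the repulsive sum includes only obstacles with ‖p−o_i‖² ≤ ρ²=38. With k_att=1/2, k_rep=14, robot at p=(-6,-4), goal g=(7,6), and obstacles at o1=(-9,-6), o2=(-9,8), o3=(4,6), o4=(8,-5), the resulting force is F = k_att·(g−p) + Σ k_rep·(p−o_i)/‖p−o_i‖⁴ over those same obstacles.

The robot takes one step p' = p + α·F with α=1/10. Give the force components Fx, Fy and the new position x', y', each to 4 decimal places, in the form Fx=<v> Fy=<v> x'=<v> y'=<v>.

Fx=6.7485 Fy=5.1657 x'=-5.3251 y'=-3.4834

F_att = 1/2·(g−p) = 1/2·(13,10) = (6.5000,5.0000)
o1: d²=13 ≤ ρ²=38; F_rep = 14·(3,2)/13² = (0.2485,0.1657)
o2: d²=153 > ρ²=38 → inactive
o3: d²=200 > ρ²=38 → inactive
o4: d²=197 > ρ²=38 → inactive
F = F_att + ΣF_rep = (6.7485,5.1657)
p' = p + 1/10·F = (-5.3251,-3.4834)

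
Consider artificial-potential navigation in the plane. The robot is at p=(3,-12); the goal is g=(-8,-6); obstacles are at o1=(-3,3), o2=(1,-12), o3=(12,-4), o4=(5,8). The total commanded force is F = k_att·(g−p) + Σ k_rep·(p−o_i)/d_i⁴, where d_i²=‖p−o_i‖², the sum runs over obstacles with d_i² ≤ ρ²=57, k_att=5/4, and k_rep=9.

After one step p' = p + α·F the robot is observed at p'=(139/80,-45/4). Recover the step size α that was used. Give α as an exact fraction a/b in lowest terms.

F_att = 5/4·(g−p) = 5/4·(-11,6) = (-13.7500,7.5000)
o1: d²=261 > ρ²=57 → inactive
o2: d²=4 ≤ ρ²=57; F_rep = 9·(2,0)/4² = (1.1250,0.0000)
o3: d²=145 > ρ²=57 → inactive
o4: d²=404 > ρ²=57 → inactive
F = F_att + ΣF_rep = (-12.6250,7.5000)
Δp = p'−p = (-1.2625,0.7500); α = Δx/Fx = (-101/80) / (-101/8) = 1/10
check: Δy/Fy = (3/4) / (15/2) = 1/10 ✓

α = 1/10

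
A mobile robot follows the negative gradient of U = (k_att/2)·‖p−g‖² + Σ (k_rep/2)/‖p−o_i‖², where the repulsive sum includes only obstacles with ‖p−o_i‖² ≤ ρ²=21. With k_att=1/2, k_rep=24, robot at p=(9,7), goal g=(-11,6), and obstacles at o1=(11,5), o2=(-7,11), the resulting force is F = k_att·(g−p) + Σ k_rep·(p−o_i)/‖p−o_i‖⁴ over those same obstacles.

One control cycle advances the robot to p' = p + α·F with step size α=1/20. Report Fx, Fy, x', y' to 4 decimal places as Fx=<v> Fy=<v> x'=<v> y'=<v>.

Fx=-10.7500 Fy=0.2500 x'=8.4625 y'=7.0125

F_att = 1/2·(g−p) = 1/2·(-20,-1) = (-10.0000,-0.5000)
o1: d²=8 ≤ ρ²=21; F_rep = 24·(-2,2)/8² = (-0.7500,0.7500)
o2: d²=272 > ρ²=21 → inactive
F = F_att + ΣF_rep = (-10.7500,0.2500)
p' = p + 1/20·F = (8.4625,7.0125)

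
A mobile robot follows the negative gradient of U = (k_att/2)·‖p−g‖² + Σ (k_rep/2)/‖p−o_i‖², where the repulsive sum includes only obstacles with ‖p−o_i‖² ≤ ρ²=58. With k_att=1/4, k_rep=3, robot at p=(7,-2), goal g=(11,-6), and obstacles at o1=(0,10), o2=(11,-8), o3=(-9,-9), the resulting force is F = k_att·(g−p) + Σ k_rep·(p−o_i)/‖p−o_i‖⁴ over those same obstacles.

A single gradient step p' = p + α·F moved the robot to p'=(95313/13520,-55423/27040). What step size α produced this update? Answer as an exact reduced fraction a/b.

F_att = 1/4·(g−p) = 1/4·(4,-4) = (1.0000,-1.0000)
o1: d²=193 > ρ²=58 → inactive
o2: d²=52 ≤ ρ²=58; F_rep = 3·(-4,6)/52² = (-0.0044,0.0067)
o3: d²=305 > ρ²=58 → inactive
F = F_att + ΣF_rep = (0.9956,-0.9933)
Δp = p'−p = (0.0498,-0.0497); α = Δx/Fx = (673/13520) / (673/676) = 1/20
check: Δy/Fy = (-1343/27040) / (-1343/1352) = 1/20 ✓

α = 1/20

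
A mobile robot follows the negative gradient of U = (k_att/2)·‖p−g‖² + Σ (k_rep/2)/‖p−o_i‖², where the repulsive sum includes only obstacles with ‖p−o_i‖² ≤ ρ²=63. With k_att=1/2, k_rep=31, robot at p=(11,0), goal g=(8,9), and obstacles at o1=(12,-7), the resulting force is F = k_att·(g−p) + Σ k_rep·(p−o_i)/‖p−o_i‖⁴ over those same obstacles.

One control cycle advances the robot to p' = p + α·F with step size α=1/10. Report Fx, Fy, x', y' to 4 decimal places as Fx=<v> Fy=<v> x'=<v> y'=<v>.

Fx=-1.5124 Fy=4.5868 x'=10.8488 y'=0.4587

F_att = 1/2·(g−p) = 1/2·(-3,9) = (-1.5000,4.5000)
o1: d²=50 ≤ ρ²=63; F_rep = 31·(-1,7)/50² = (-0.0124,0.0868)
F = F_att + ΣF_rep = (-1.5124,4.5868)
p' = p + 1/10·F = (10.8488,0.4587)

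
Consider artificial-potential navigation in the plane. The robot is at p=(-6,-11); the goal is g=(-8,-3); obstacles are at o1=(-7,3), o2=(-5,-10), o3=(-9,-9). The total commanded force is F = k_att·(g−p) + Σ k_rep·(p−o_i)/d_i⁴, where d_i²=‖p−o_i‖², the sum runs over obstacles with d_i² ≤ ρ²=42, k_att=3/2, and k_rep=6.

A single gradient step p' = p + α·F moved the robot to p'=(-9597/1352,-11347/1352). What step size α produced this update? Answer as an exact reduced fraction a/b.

F_att = 3/2·(g−p) = 3/2·(-2,8) = (-3.0000,12.0000)
o1: d²=197 > ρ²=42 → inactive
o2: d²=2 ≤ ρ²=42; F_rep = 6·(-1,-1)/2² = (-1.5000,-1.5000)
o3: d²=13 ≤ ρ²=42; F_rep = 6·(3,-2)/13² = (0.1065,-0.0710)
F = F_att + ΣF_rep = (-4.3935,10.4290)
Δp = p'−p = (-1.0984,2.6072); α = Δx/Fx = (-1485/1352) / (-1485/338) = 1/4
check: Δy/Fy = (3525/1352) / (3525/338) = 1/4 ✓

α = 1/4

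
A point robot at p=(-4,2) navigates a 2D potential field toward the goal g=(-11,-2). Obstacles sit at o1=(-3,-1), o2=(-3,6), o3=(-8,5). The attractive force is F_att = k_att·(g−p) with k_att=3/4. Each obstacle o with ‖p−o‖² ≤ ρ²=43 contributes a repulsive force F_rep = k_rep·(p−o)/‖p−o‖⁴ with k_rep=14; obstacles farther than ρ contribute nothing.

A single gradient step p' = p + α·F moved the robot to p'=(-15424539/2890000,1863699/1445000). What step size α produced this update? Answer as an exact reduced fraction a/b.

F_att = 3/4·(g−p) = 3/4·(-7,-4) = (-5.2500,-3.0000)
o1: d²=10 ≤ ρ²=43; F_rep = 14·(-1,3)/10² = (-0.1400,0.4200)
o2: d²=17 ≤ ρ²=43; F_rep = 14·(-1,-4)/17² = (-0.0484,-0.1938)
o3: d²=25 ≤ ρ²=43; F_rep = 14·(4,-3)/25² = (0.0896,-0.0672)
F = F_att + ΣF_rep = (-5.3488,-2.8410)
Δp = p'−p = (-1.3372,-0.7102); α = Δx/Fx = (-3864539/2890000) / (-3864539/722500) = 1/4
check: Δy/Fy = (-1026301/1445000) / (-1026301/361250) = 1/4 ✓

α = 1/4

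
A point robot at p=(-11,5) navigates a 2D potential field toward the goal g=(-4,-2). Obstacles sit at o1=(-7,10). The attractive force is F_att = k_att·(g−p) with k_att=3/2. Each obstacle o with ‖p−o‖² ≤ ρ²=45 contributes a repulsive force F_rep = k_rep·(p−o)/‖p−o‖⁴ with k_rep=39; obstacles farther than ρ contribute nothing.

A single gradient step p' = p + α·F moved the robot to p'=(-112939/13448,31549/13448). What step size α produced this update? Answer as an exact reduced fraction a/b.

F_att = 3/2·(g−p) = 3/2·(7,-7) = (10.5000,-10.5000)
o1: d²=41 ≤ ρ²=45; F_rep = 39·(-4,-5)/41² = (-0.0928,-0.1160)
F = F_att + ΣF_rep = (10.4072,-10.6160)
Δp = p'−p = (2.6018,-2.6540); α = Δx/Fx = (34989/13448) / (34989/3362) = 1/4
check: Δy/Fy = (-35691/13448) / (-35691/3362) = 1/4 ✓

α = 1/4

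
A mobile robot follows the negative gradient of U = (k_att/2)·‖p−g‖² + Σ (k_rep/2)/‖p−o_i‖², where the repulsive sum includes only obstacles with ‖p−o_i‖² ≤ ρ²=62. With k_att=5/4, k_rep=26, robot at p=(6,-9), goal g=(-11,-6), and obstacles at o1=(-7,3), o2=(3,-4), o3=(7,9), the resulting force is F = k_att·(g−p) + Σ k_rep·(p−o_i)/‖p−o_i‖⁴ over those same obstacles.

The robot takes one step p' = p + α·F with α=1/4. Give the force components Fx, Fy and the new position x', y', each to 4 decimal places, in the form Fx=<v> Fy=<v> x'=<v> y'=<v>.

Fx=-21.1825 Fy=3.6375 x'=0.7044 y'=-8.0906

F_att = 5/4·(g−p) = 5/4·(-17,3) = (-21.2500,3.7500)
o1: d²=313 > ρ²=62 → inactive
o2: d²=34 ≤ ρ²=62; F_rep = 26·(3,-5)/34² = (0.0675,-0.1125)
o3: d²=325 > ρ²=62 → inactive
F = F_att + ΣF_rep = (-21.1825,3.6375)
p' = p + 1/4·F = (0.7044,-8.0906)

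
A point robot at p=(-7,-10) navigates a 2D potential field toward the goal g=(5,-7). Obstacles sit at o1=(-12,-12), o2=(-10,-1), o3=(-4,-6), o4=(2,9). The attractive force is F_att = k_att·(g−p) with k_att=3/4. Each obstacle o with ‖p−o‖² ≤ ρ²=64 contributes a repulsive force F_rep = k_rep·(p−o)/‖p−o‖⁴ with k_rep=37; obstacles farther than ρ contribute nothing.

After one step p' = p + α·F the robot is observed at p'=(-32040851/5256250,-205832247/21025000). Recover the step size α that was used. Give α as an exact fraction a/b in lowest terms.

α = 1/10

F_att = 3/4·(g−p) = 3/4·(12,3) = (9.0000,2.2500)
o1: d²=29 ≤ ρ²=64; F_rep = 37·(5,2)/29² = (0.2200,0.0880)
o2: d²=90 > ρ²=64 → inactive
o3: d²=25 ≤ ρ²=64; F_rep = 37·(-3,-4)/25² = (-0.1776,-0.2368)
o4: d²=442 > ρ²=64 → inactive
F = F_att + ΣF_rep = (9.0424,2.1012)
Δp = p'−p = (0.9042,0.2101); α = Δx/Fx = (4752899/5256250) / (4752899/525625) = 1/10
check: Δy/Fy = (4417753/21025000) / (4417753/2102500) = 1/10 ✓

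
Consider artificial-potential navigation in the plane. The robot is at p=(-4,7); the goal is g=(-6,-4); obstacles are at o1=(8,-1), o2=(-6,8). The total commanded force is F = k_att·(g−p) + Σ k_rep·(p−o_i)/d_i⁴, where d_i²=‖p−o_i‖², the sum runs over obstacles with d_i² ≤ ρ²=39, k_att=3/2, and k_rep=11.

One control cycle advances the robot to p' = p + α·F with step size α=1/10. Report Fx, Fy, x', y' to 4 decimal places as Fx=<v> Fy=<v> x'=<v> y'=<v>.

F_att = 3/2·(g−p) = 3/2·(-2,-11) = (-3.0000,-16.5000)
o1: d²=208 > ρ²=39 → inactive
o2: d²=5 ≤ ρ²=39; F_rep = 11·(2,-1)/5² = (0.8800,-0.4400)
F = F_att + ΣF_rep = (-2.1200,-16.9400)
p' = p + 1/10·F = (-4.2120,5.3060)

Fx=-2.1200 Fy=-16.9400 x'=-4.2120 y'=5.3060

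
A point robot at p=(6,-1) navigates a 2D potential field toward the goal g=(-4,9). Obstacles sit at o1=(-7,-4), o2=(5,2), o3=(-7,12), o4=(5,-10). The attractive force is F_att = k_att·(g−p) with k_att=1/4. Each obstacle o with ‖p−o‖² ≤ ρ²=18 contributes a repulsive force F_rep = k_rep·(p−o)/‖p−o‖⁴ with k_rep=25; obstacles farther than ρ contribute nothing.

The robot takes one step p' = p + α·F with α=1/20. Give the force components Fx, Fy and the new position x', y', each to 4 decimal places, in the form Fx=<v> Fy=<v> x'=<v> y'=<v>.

Fx=-2.2500 Fy=1.7500 x'=5.8875 y'=-0.9125

F_att = 1/4·(g−p) = 1/4·(-10,10) = (-2.5000,2.5000)
o1: d²=178 > ρ²=18 → inactive
o2: d²=10 ≤ ρ²=18; F_rep = 25·(1,-3)/10² = (0.2500,-0.7500)
o3: d²=338 > ρ²=18 → inactive
o4: d²=82 > ρ²=18 → inactive
F = F_att + ΣF_rep = (-2.2500,1.7500)
p' = p + 1/20·F = (5.8875,-0.9125)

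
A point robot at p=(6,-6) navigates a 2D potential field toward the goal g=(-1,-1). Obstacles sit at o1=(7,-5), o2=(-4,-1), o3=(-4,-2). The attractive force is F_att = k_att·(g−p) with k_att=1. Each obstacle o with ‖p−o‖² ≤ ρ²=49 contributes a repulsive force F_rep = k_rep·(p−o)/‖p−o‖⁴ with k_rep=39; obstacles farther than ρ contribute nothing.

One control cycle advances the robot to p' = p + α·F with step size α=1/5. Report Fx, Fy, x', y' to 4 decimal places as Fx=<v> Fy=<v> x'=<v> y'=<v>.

F_att = 1·(g−p) = 1·(-7,5) = (-7.0000,5.0000)
o1: d²=2 ≤ ρ²=49; F_rep = 39·(-1,-1)/2² = (-9.7500,-9.7500)
o2: d²=125 > ρ²=49 → inactive
o3: d²=116 > ρ²=49 → inactive
F = F_att + ΣF_rep = (-16.7500,-4.7500)
p' = p + 1/5·F = (2.6500,-6.9500)

Fx=-16.7500 Fy=-4.7500 x'=2.6500 y'=-6.9500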